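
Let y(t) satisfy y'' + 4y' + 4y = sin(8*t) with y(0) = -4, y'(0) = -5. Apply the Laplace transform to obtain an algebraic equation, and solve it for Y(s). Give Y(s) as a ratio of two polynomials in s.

Y(s) = (-4*s^3 - 21*s^2 - 256*s - 1336)/(s^4 + 4*s^3 + 68*s^2 + 256*s + 256)

Laplace-transform each side.
Using L{y''} = s^2 Y - s·y(0) - y'(0) and L{y'} = sY - y(0), with y(0) = -4, y'(0) = -5, the left side becomes (s^2 + 4*s + 4)Y - (-4*s - 21).
The right side is L{sin(8*t)} = 8/(s^2 + 64).
So (s^2 + 4*s + 4)Y = 8/(s^2 + 64) + (-4*s - 21).
Solve for Y(s) and write it as one ratio of polynomials.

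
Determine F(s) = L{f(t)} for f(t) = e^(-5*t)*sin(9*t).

L{sin(9t)} = 9/(s^2 + 81).
By the first shifting theorem, multiplying by e^(-5t) replaces s with s + 5.

F(s) = 9/((s + 5)^2 + 81)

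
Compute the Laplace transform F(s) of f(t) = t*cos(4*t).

L{cos(4t)} = s/(s^2 + 16).
Then apply L{t·g(t)} = -d/ds[G(s)] with G(s) = s/(s^2 + 16):
differentiating 1 time and applying the sign gives (s - 4)*(s + 4)/(s^2 + 16)^2.

F(s) = (s - 4)*(s + 4)/(s^2 + 16)^2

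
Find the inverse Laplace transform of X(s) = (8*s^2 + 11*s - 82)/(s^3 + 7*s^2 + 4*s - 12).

Factor the denominator: s^3 + 7*s^2 + 4*s - 12 = (s - 1)*(s + 2)*(s + 6).
Partial fraction decomposition gives [6/(s + 2)] + [5/(s + 6)] + [-3/(s - 1)].
Invert each term: 6/(s + 2) ↔ 6e^(-2t); 5/(s + 6) ↔ 5e^(-6t); -3/(s - 1) ↔ -3e^(t).

-3*exp(t) + 6*exp(-2*t) + 5*exp(-6*t)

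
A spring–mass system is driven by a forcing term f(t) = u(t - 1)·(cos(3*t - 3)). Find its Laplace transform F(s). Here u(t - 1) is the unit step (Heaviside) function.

By the second shifting theorem, L{u(t - c)·g(t - c)} = e^(-cs)·G(s) with c = 1 and G(s) = L{g(t)}.
L{cos(3t)} = s/(s^2 + 9).

F(s) = s*exp(-s)/(s^2 + 9)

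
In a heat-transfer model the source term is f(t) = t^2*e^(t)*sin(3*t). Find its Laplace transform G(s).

L{sin(3t)} = 3/(s^2 + 9).
Multiplying by e^(t) shifts s → s - 1, so L{e^(t)*sin(3*t)} = 3/((s - 1)^2 + 9).
Then apply L{t^2·g(t)} = (-1)^2 d^2/ds^2[H(s)] with H(s) = 3/((s - 1)^2 + 9):
differentiating 2 times and applying the sign gives 18*(s^2 - 2*s - 2)/(s^2 - 2*s + 10)^3.

G(s) = 18*(s^2 - 2*s - 2)/(s^2 - 2*s + 10)^3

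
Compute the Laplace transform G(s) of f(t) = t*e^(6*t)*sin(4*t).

L{sin(4t)} = 4/(s^2 + 16).
Multiplying by e^(6t) shifts s → s - 6, so L{e^(6*t)*sin(4*t)} = 4/((s - 6)^2 + 16).
Then apply L{t·g(t)} = -d/ds[H(s)] with H(s) = 4/((s - 6)^2 + 16):
differentiating 1 time and applying the sign gives 8*(s - 6)/(s^2 - 12*s + 52)^2.

G(s) = 8*(s - 6)/(s^2 - 12*s + 52)^2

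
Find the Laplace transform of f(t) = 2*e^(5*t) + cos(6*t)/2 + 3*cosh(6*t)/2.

The transform is linear, so treat each term independently.
(2)·[L{e^(5t)} = 1/(s - 5)]; (1/2)·[L{cos(6t)} = s/(s^2 + 36)]; (3/2)·[L{cosh(6t)} = s/(s^2 - 36)].

s/(2*(s^2 + 36)) + 3*s/(2*(s^2 - 36)) + 2/(s - 5)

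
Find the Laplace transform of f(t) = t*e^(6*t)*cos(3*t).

(s - 9)*(s - 3)/(s^2 - 12*s + 45)^2

L{cos(3t)} = s/(s^2 + 9).
Multiplying by e^(6t) shifts s → s - 6, so L{e^(6*t)*cos(3*t)} = (s - 6)/((s - 6)^2 + 9).
Then apply L{t·g(t)} = -d/ds[G(s)] with G(s) = (s - 6)/((s - 6)^2 + 9):
differentiating 1 time and applying the sign gives (s - 9)*(s - 3)/(s^2 - 12*s + 45)^2.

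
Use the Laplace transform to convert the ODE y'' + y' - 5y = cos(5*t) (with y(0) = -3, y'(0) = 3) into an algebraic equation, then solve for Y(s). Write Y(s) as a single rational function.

Laplace-transform each side.
With L{y''} = s^2 Y - s·y(0) - y'(0) and L{y'} = sY - y(0), with y(0) = -3, y'(0) = 3: the LHS transforms to (s^2 + s - 5)Y - (-3*s).
The right side is L{cos(5*t)} = s/(s^2 + 25).
So (s^2 + s - 5)Y = s/(s^2 + 25) + (-3*s).
Divide through and combine into a single rational function.

Y(s) = (-3*s^3 - 74*s)/(s^4 + s^3 + 20*s^2 + 25*s - 125)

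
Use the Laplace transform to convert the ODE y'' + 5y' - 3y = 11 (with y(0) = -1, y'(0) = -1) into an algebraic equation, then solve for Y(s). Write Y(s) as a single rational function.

Take the Laplace transform of both sides.
The derivative rules (L{y''} = s^2 Y - s·y(0) - y'(0) and L{y'} = sY - y(0), with y(0) = -1, y'(0) = -1) turn the left side into (s^2 + 5*s - 3)Y - (-s - 6).
The right side is L{11} = 11/s.
So (s^2 + 5*s - 3)Y = 11/s + (-s - 6).
Isolate Y and clear denominators.

Y(s) = (-s^2 - 6*s + 11)/(s^3 + 5*s^2 - 3*s)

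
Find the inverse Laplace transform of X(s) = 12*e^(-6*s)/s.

Heaviside(t - 6)*(12)

The factor e^(-6s) signals a time shift by c = 6 (second shifting theorem).
L{12} = 12/s, so L^-1{12/s} = 12.
Hence the inverse is u(t - 6) times that function evaluated at t - 6.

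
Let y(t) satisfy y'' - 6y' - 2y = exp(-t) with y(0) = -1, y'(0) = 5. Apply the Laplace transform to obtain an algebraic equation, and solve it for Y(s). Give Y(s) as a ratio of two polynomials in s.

Laplace-transform each side.
With L{y''} = s^2 Y - s·y(0) - y'(0) and L{y'} = sY - y(0), with y(0) = -1, y'(0) = 5: the LHS transforms to (s^2 - 6*s - 2)Y - (-s + 11).
The right side is L{exp(-t)} = 1/(s + 1).
So (s^2 - 6*s - 2)Y = 1/(s + 1) + (-s + 11).
Isolate Y and clear denominators.

Y(s) = (-s^2 + 10*s + 12)/(s^3 - 5*s^2 - 8*s - 2)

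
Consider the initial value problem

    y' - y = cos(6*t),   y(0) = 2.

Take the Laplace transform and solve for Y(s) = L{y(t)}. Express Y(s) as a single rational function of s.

Transform both sides with L{·}.
The derivative rules (L{y'} = sY - y(0) = sY - 2) turn the left side into (s - 1)Y - (2).
The right side is L{cos(6*t)} = s/(s^2 + 36).
So (s - 1)Y = s/(s^2 + 36) + (2).
Divide through and combine into a single rational function.

Y(s) = (2*s^2 + s + 72)/(s^3 - s^2 + 36*s - 36)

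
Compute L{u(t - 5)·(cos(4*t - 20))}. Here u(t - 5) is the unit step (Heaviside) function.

By the second shifting theorem, L{u(t - c)·g(t - c)} = e^(-cs)·G(s) with c = 5 and G(s) = L{g(t)}.
L{cos(4t)} = s/(s^2 + 16).

s*exp(-5*s)/(s^2 + 16)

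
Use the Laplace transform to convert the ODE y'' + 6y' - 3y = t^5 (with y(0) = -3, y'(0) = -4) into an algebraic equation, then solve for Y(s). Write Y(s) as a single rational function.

Transform both sides with L{·}.
With L{y''} = s^2 Y - s·y(0) - y'(0) and L{y'} = sY - y(0), with y(0) = -3, y'(0) = -4: the LHS transforms to (s^2 + 6*s - 3)Y - (-3*s - 22).
The right side is L{t^5} = 120/s^6.
So (s^2 + 6*s - 3)Y = 120/s^6 + (-3*s - 22).
Isolate Y and clear denominators.

Y(s) = (-3*s^7 - 22*s^6 + 120)/(s^8 + 6*s^7 - 3*s^6)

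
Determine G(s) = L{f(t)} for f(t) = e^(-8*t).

G(s) = 1/(s + 8)

L{e^(-8t)} = 1/(s + 8).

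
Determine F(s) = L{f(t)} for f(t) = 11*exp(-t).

F(s) = 11/(s + 1)

L{11} = 11/s.
By the first shifting theorem, multiplying by e^(-t) replaces s with s + 1.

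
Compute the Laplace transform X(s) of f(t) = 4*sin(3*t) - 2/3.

X(s) = 12/(s^2 + 9) - 2/(3*s)

The transform is linear, so treat each term independently.
(4)·[L{sin(3t)} = 3/(s^2 + 9)]; L{-2/3} = (-2/3)/s.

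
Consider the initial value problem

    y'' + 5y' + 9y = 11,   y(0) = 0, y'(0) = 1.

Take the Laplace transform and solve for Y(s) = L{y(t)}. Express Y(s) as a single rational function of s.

Y(s) = (s + 11)/(s^3 + 5*s^2 + 9*s)

Take the Laplace transform of both sides.
Using L{y''} = s^2 Y - s·y(0) - y'(0) and L{y'} = sY - y(0), with y(0) = 0, y'(0) = 1, the left side becomes (s^2 + 5*s + 9)Y - (1).
The right side is L{11} = 11/s.
So (s^2 + 5*s + 9)Y = 11/s + (1).
Solve for Y(s) and write it as one ratio of polynomials.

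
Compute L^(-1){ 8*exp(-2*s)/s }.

Heaviside(t - 2)*(8)

The factor e^(-2s) signals a time shift by c = 2 (second shifting theorem).
L{8} = 8/s, so L^-1{8/s} = 8.
Hence the inverse is u(t - 2) times that function evaluated at t - 2.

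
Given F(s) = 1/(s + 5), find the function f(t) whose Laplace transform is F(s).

f(t) = exp(-5*t)

Since L{e^(-5t)} = 1/(s + 5), the inverse is e^(-5*t).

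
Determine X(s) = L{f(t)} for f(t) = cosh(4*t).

L{cosh(4t)} = s/(s^2 - 16).

X(s) = s/(s^2 - 16)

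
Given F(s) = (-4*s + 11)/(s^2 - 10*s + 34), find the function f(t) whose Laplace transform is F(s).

f(t) = -3*exp(5*t)*sin(3*t) - 4*exp(5*t)*cos(3*t)

Complete the square in the denominator: s^2 - 10*s + 34 = (s - 5)^2 + 3^2.
Split the numerator to match: -4*s + 11 = -4·(s - 5) - 3·3.
Invert each term: -4·(s - 5)/((s - 5)^2 + 9) ↔ -4e^(5t)cos(3t); -3·3/((s - 5)^2 + 9) ↔ -3e^(5t)sin(3t).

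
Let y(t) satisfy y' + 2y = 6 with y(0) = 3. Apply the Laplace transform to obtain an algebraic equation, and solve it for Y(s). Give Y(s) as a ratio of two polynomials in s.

Transform both sides with L{·}.
The derivative rules (L{y'} = sY - y(0) = sY - 3) turn the left side into (s + 2)Y - (3).
The right side is L{6} = 6/s.
So (s + 2)Y = 6/s + (3).
Solve for Y(s) and write it as one ratio of polynomials.

Y(s) = 3/s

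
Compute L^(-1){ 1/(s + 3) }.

exp(-3*t)

Since L{e^(-3t)} = 1/(s + 3), the inverse is e^(-3*t).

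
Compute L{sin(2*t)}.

2/(s^2 + 4)

L{sin(2t)} = 2/(s^2 + 4).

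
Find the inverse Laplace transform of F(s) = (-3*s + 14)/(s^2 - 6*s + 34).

Complete the square in the denominator: s^2 - 6*s + 34 = (s - 3)^2 + 5^2.
Split the numerator to match: -3*s + 14 = -3·(s - 3) + 1·5.
Invert each term: -3·(s - 3)/((s - 3)^2 + 25) ↔ -3e^(3t)cos(5t); 1·5/((s - 3)^2 + 25) ↔ e^(3t)sin(5t).

exp(3*t)*sin(5*t) - 3*exp(3*t)*cos(5*t)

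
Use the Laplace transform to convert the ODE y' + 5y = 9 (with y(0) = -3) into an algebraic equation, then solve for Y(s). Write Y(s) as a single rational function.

Y(s) = (-3*s + 9)/(s^2 + 5*s)

Apply the Laplace transform to the equation.
The derivative rules (L{y'} = sY - y(0) = sY - (-3)) turn the left side into (s + 5)Y - (-3).
The right side is L{9} = 9/s.
So (s + 5)Y = 9/s + (-3).
Isolate Y and clear denominators.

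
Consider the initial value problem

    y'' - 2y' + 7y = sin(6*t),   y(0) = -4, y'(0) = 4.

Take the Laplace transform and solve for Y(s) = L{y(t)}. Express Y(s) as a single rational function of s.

Apply the Laplace transform to the equation.
The derivative rules (L{y''} = s^2 Y - s·y(0) - y'(0) and L{y'} = sY - y(0), with y(0) = -4, y'(0) = 4) turn the left side into (s^2 - 2*s + 7)Y - (-4*s + 12).
The right side is L{sin(6*t)} = 6/(s^2 + 36).
So (s^2 - 2*s + 7)Y = 6/(s^2 + 36) + (-4*s + 12).
Isolate Y and clear denominators.

Y(s) = (-4*s^3 + 12*s^2 - 144*s + 438)/(s^4 - 2*s^3 + 43*s^2 - 72*s + 252)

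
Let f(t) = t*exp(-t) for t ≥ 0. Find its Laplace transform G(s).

L{t} = 1!/s^2 = 1/s^2.
By the first shifting theorem, multiplying by e^(-t) replaces s with s + 1.

G(s) = (s + 1)^(-2)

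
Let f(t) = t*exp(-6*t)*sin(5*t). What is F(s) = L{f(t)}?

L{sin(5t)} = 5/(s^2 + 25).
Multiplying by e^(-6t) shifts s → s + 6, so L{exp(-6*t)*sin(5*t)} = 5/((s + 6)^2 + 25).
Then apply L{t·g(t)} = -d/ds[G(s)] with G(s) = 5/((s + 6)^2 + 25):
differentiating 1 time and applying the sign gives 10*(s + 6)/(s^2 + 12*s + 61)^2.

F(s) = 10*(s + 6)/(s^2 + 12*s + 61)^2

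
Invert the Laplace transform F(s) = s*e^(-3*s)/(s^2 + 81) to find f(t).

The factor e^(-3s) signals a time shift by c = 3 (second shifting theorem).
L{cos(9t)} = s/(s^2 + 81), so L^-1{s/(s^2 + 81)} = cos(9*t).
Hence the inverse is u(t - 3) times that function evaluated at t - 3.

f(t) = Heaviside(t - 3)*(cos(9*t - 27))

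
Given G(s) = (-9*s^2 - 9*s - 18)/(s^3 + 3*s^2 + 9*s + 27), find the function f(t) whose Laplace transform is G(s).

Factor the denominator: s^3 + 3*s^2 + 9*s + 27 = (s + 3)*(s^2 + 9).
Partial fraction decomposition gives [-4/(s + 3)] + [-5*s/(s^2 + 9)] + [6/(s^2 + 9)].
Invert each term: -4/(s + 3) ↔ -4e^(-3t); -5·s/(s^2 + 9) ↔ -5cos(3t); 2·3/(s^2 + 9) ↔ 2sin(3t).

f(t) = 2*sin(3*t) - 5*cos(3*t) - 4*exp(-3*t)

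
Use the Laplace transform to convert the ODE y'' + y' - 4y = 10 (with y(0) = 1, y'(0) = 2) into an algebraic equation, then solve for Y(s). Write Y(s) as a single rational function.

Y(s) = (s^2 + 3*s + 10)/(s^3 + s^2 - 4*s)

Apply the Laplace transform to the equation.
With L{y''} = s^2 Y - s·y(0) - y'(0) and L{y'} = sY - y(0), with y(0) = 1, y'(0) = 2: the LHS transforms to (s^2 + s - 4)Y - (s + 3).
The right side is L{10} = 10/s.
So (s^2 + s - 4)Y = 10/s + (s + 3).
Solve for Y(s) and write it as one ratio of polynomials.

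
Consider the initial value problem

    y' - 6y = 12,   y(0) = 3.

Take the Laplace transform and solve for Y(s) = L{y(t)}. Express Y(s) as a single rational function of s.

Y(s) = (3*s + 12)/(s^2 - 6*s)

Laplace-transform each side.
With L{y'} = sY - y(0) = sY - 3: the LHS transforms to (s - 6)Y - (3).
The right side is L{12} = 12/s.
So (s - 6)Y = 12/s + (3).
Divide through and combine into a single rational function.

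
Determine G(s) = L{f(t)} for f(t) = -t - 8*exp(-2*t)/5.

The transform is linear, so treat each term independently.
(-1)·[L{t} = 1!/s^2 = 1/s^2]; (-8/5)·[L{e^(-2t)} = 1/(s + 2)].

G(s) = -8/(5*(s + 2)) - 1/s^2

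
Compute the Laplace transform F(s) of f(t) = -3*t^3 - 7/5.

F(s) = -7/(5*s) - 18/s^4

Apply the Laplace transform termwise.
L{-7/5} = (-7/5)/s; (-3)·[L{t^3} = 3!/s^4 = 6/s^4].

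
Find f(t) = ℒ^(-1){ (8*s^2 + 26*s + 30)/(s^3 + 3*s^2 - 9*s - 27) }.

Factor the denominator: s^3 + 3*s^2 - 9*s - 27 = (s - 3)*(s + 3)^2.
Partial fraction decomposition gives [3/(s + 3)] + [-4/(s + 3)^2] + [5/(s - 3)].
Invert each term: 3/(s + 3) ↔ 3e^(-3t); -4/(s + 3)^2 ↔ -4t·e^(-3t); 5/(s - 3) ↔ 5e^(3t).

f(t) = -4*t*exp(-3*t) + 5*exp(3*t) + 3*exp(-3*t)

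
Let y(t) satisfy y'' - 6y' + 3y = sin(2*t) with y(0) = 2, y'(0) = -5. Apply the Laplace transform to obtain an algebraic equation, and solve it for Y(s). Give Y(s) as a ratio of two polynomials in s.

Apply the Laplace transform to the equation.
Using L{y''} = s^2 Y - s·y(0) - y'(0) and L{y'} = sY - y(0), with y(0) = 2, y'(0) = -5, the left side becomes (s^2 - 6*s + 3)Y - (2*s - 17).
The right side is L{sin(2*t)} = 2/(s^2 + 4).
So (s^2 - 6*s + 3)Y = 2/(s^2 + 4) + (2*s - 17).
Divide through and combine into a single rational function.

Y(s) = (2*s^3 - 17*s^2 + 8*s - 66)/(s^4 - 6*s^3 + 7*s^2 - 24*s + 12)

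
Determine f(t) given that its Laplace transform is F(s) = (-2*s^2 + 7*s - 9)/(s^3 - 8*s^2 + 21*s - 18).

f(t) = -6*t*exp(3*t) + exp(3*t) - 3*exp(2*t)

Factor the denominator: s^3 - 8*s^2 + 21*s - 18 = (s - 3)^2*(s - 2).
Partial fraction decomposition gives [1/(s - 3)] + [-6/(s - 3)^2] + [-3/(s - 2)].
Invert each term: 1/(s - 3) ↔ e^(3t); -6/(s - 3)^2 ↔ -6t·e^(3t); -3/(s - 2) ↔ -3e^(2t).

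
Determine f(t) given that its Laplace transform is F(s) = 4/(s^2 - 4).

f(t) = 2*sinh(2*t)

Since L{sinh(2t)} = 2/(s^2 - 4), the inverse is sinh(2*t), scaled by 2.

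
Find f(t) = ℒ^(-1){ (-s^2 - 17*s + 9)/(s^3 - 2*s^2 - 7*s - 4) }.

Factor the denominator: s^3 - 2*s^2 - 7*s - 4 = (s - 4)*(s + 1)^2.
Partial fraction decomposition gives [2/(s + 1)] + [-5/(s + 1)^2] + [-3/(s - 4)].
Invert each term: 2/(s + 1) ↔ 2e^(-t); -5/(s + 1)^2 ↔ -5t·e^(-t); -3/(s - 4) ↔ -3e^(4t).

f(t) = -5*t*exp(-t) - 3*exp(4*t) + 2*exp(-t)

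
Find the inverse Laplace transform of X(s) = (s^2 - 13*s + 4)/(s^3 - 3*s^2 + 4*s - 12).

-2*exp(3*t) - 2*sin(2*t) + 3*cos(2*t)

Factor the denominator: s^3 - 3*s^2 + 4*s - 12 = (s - 3)*(s^2 + 4).
Partial fraction decomposition gives [-2/(s - 3)] + [3*s/(s^2 + 4)] + [-4/(s^2 + 4)].
Invert each term: -2/(s - 3) ↔ -2e^(3t); 3·s/(s^2 + 4) ↔ 3cos(2t); -2·2/(s^2 + 4) ↔ -2sin(2t).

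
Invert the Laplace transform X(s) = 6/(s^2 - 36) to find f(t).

Since L{sinh(6t)} = 6/(s^2 - 36), the inverse is sinh(6*t).

f(t) = sinh(6*t)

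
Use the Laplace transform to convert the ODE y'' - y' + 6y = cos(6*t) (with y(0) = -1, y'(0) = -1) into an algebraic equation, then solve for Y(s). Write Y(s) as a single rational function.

Apply the Laplace transform to the equation.
With L{y''} = s^2 Y - s·y(0) - y'(0) and L{y'} = sY - y(0), with y(0) = -1, y'(0) = -1: the LHS transforms to (s^2 - s + 6)Y - (-s).
The right side is L{cos(6*t)} = s/(s^2 + 36).
So (s^2 - s + 6)Y = s/(s^2 + 36) + (-s).
Isolate Y and clear denominators.

Y(s) = (-s^3 - 35*s)/(s^4 - s^3 + 42*s^2 - 36*s + 216)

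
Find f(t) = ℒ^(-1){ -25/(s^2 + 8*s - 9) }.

Rewrite the denominator: s^2 + 8*s - 9 = (s + 4)^2 - 25.
The form in (s + 4) signals a first-shifting-theorem factor e^(-4t).
Since L{sinh(5t)} = 5/(s^2 - 25), the inverse is e^(-4*t)*sinh(5*t), scaled by -5.

f(t) = -5*exp(-4*t)*sinh(5*t)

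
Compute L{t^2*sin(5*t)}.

10*(3*s^2 - 25)/(s^2 + 25)^3

L{sin(5t)} = 5/(s^2 + 25).
Then apply L{t^2·g(t)} = (-1)^2 d^2/ds^2[G(s)] with G(s) = 5/(s^2 + 25):
differentiating 2 times and applying the sign gives 10*(3*s^2 - 25)/(s^2 + 25)^3.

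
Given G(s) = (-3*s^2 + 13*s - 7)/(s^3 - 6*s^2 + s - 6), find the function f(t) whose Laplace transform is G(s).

Factor the denominator: s^3 - 6*s^2 + s - 6 = (s - 6)*(s^2 + 1).
Partial fraction decomposition gives [-1/(s - 6)] + [-2*s/(s^2 + 1)] + [1/(s^2 + 1)].
Invert each term: -1/(s - 6) ↔ -e^(6t); -2·s/(s^2 + 1) ↔ -2cos(t); 1·1/(s^2 + 1) ↔ sin(t).

f(t) = -exp(6*t) + sin(t) - 2*cos(t)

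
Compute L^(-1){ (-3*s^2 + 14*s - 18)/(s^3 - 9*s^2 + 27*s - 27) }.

-3*t^2*exp(3*t)/2 - 4*t*exp(3*t) - 3*exp(3*t)

Factor the denominator: s^3 - 9*s^2 + 27*s - 27 = (s - 3)^3.
Partial fraction decomposition gives [-3/(s - 3)] + [-4/(s - 3)^2] + [-3/(s - 3)^3].
Invert each term: -3/(s - 3) ↔ -3e^(3t); -4/(s - 3)^2 ↔ -4t·e^(3t); -3/(s - 3)^3 ↔ (-3/2)t^2·e^(3t).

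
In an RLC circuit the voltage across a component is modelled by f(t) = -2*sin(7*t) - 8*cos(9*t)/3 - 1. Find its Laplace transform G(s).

G(s) = -8*s/(3*(s^2 + 81)) - 14/(s^2 + 49) - 1/s

Apply the Laplace transform termwise.
(-8/3)·[L{cos(9t)} = s/(s^2 + 81)]; (-2)·[L{sin(7t)} = 7/(s^2 + 49)]; L{-1} = -1/s.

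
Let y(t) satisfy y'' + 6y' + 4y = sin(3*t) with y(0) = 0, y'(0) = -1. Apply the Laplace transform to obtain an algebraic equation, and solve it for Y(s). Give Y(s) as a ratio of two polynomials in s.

Y(s) = (-s^2 - 6)/(s^4 + 6*s^3 + 13*s^2 + 54*s + 36)

Laplace-transform each side.
The derivative rules (L{y''} = s^2 Y - s·y(0) - y'(0) and L{y'} = sY - y(0), with y(0) = 0, y'(0) = -1) turn the left side into (s^2 + 6*s + 4)Y - (-1).
The right side is L{sin(3*t)} = 3/(s^2 + 9).
So (s^2 + 6*s + 4)Y = 3/(s^2 + 9) + (-1).
Divide through and combine into a single rational function.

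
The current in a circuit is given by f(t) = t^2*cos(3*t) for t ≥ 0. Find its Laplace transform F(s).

F(s) = 2*s*(s^2 - 27)/(s^2 + 9)^3

L{cos(3t)} = s/(s^2 + 9).
Then apply L{t^2·g(t)} = (-1)^2 d^2/ds^2[G(s)] with G(s) = s/(s^2 + 9):
differentiating 2 times and applying the sign gives 2*s*(s^2 - 27)/(s^2 + 9)^3.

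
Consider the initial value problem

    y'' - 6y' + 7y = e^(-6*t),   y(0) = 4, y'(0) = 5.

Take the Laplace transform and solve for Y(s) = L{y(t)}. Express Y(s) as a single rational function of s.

Laplace-transform each side.
The derivative rules (L{y''} = s^2 Y - s·y(0) - y'(0) and L{y'} = sY - y(0), with y(0) = 4, y'(0) = 5) turn the left side into (s^2 - 6*s + 7)Y - (4*s - 19).
The right side is L{e^(-6*t)} = 1/(s + 6).
So (s^2 - 6*s + 7)Y = 1/(s + 6) + (4*s - 19).
Solve for Y(s) and write it as one ratio of polynomials.

Y(s) = (4*s^2 + 5*s - 113)/(s^3 - 29*s + 42)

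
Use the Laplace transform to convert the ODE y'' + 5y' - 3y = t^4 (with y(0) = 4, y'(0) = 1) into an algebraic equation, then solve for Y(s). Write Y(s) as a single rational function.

Y(s) = (4*s^6 + 21*s^5 + 24)/(s^7 + 5*s^6 - 3*s^5)

Laplace-transform each side.
With L{y''} = s^2 Y - s·y(0) - y'(0) and L{y'} = sY - y(0), with y(0) = 4, y'(0) = 1: the LHS transforms to (s^2 + 5*s - 3)Y - (4*s + 21).
The right side is L{t^4} = 24/s^5.
So (s^2 + 5*s - 3)Y = 24/s^5 + (4*s + 21).
Isolate Y and clear denominators.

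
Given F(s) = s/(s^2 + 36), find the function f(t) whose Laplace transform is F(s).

Since L{cos(6t)} = s/(s^2 + 36), the inverse is cos(6*t).

f(t) = cos(6*t)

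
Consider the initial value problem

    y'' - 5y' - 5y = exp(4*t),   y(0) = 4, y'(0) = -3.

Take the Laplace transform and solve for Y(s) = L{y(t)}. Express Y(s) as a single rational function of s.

Y(s) = (4*s^2 - 39*s + 93)/(s^3 - 9*s^2 + 15*s + 20)

Laplace-transform each side.
The derivative rules (L{y''} = s^2 Y - s·y(0) - y'(0) and L{y'} = sY - y(0), with y(0) = 4, y'(0) = -3) turn the left side into (s^2 - 5*s - 5)Y - (4*s - 23).
The right side is L{exp(4*t)} = 1/(s - 4).
So (s^2 - 5*s - 5)Y = 1/(s - 4) + (4*s - 23).
Isolate Y and clear denominators.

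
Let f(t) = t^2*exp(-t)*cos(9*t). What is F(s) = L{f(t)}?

L{cos(9t)} = s/(s^2 + 81).
Multiplying by e^(-t) shifts s → s + 1, so L{exp(-t)*cos(9*t)} = (s + 1)/((s + 1)^2 + 81).
Then apply L{t^2·g(t)} = (-1)^2 d^2/ds^2[G(s)] with G(s) = (s + 1)/((s + 1)^2 + 81):
differentiating 2 times and applying the sign gives 2*(s + 1)*(s^2 + 2*s - 242)/(s^2 + 2*s + 82)^3.

F(s) = 2*(s + 1)*(s^2 + 2*s - 242)/(s^2 + 2*s + 82)^3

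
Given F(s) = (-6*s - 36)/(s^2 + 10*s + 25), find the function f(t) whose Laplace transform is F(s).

f(t) = -6*t*exp(-5*t) - 6*exp(-5*t)

Factor the denominator: s^2 + 10*s + 25 = (s + 5)^2.
Partial fraction decomposition gives [-6/(s + 5)] + [-6/(s + 5)^2].
Invert each term: -6/(s + 5) ↔ -6e^(-5t); -6/(s + 5)^2 ↔ -6t·e^(-5t).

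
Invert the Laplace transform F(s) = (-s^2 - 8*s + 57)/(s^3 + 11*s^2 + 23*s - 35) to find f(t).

f(t) = exp(t) - 6*exp(-5*t) + 4*exp(-7*t)

Factor the denominator: s^3 + 11*s^2 + 23*s - 35 = (s - 1)*(s + 5)*(s + 7).
Partial fraction decomposition gives [1/(s - 1)] + [-6/(s + 5)] + [4/(s + 7)].
Invert each term: 1/(s - 1) ↔ e^(t); -6/(s + 5) ↔ -6e^(-5t); 4/(s + 7) ↔ 4e^(-7t).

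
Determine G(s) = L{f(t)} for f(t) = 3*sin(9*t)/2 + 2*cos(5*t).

Apply the Laplace transform termwise.
(3/2)·[L{sin(9t)} = 9/(s^2 + 81)]; (2)·[L{cos(5t)} = s/(s^2 + 25)].

G(s) = 2*s/(s^2 + 25) + 27/(2*(s^2 + 81))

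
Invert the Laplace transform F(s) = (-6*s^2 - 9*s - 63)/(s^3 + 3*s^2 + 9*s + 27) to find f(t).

f(t) = -2*sin(3*t) - cos(3*t) - 5*exp(-3*t)

Factor the denominator: s^3 + 3*s^2 + 9*s + 27 = (s + 3)*(s^2 + 9).
Partial fraction decomposition gives [-5/(s + 3)] + [-s/(s^2 + 9)] + [-6/(s^2 + 9)].
Invert each term: -5/(s + 3) ↔ -5e^(-3t); -1·s/(s^2 + 9) ↔ -cos(3t); -2·3/(s^2 + 9) ↔ -2sin(3t).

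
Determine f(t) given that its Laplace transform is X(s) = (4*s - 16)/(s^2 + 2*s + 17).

Complete the square in the denominator: s^2 + 2*s + 17 = (s + 1)^2 + 4^2.
Split the numerator to match: 4*s - 16 = 4·(s + 1) - 5·4.
Invert each term: 4·(s + 1)/((s + 1)^2 + 16) ↔ 4e^(-t)cos(4t); -5·4/((s + 1)^2 + 16) ↔ -5e^(-t)sin(4t).

f(t) = -5*exp(-t)*sin(4*t) + 4*exp(-t)*cos(4*t)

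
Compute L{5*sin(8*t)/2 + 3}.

By linearity of the Laplace transform, transform each term separately.
(5/2)·[L{sin(8t)} = 8/(s^2 + 64)]; L{3} = 3/s.

20/(s^2 + 64) + 3/s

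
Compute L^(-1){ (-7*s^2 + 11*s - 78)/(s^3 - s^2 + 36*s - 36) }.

Factor the denominator: s^3 - s^2 + 36*s - 36 = (s - 1)*(s^2 + 36).
Partial fraction decomposition gives [-2/(s - 1)] + [-5*s/(s^2 + 36)] + [6/(s^2 + 36)].
Invert each term: -2/(s - 1) ↔ -2e^(t); -5·s/(s^2 + 36) ↔ -5cos(6t); 1·6/(s^2 + 36) ↔ sin(6t).

-2*exp(t) + sin(6*t) - 5*cos(6*t)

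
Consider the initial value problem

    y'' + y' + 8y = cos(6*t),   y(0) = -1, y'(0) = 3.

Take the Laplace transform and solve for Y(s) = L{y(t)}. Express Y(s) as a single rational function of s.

Take the Laplace transform of both sides.
The derivative rules (L{y''} = s^2 Y - s·y(0) - y'(0) and L{y'} = sY - y(0), with y(0) = -1, y'(0) = 3) turn the left side into (s^2 + s + 8)Y - (-s + 2).
The right side is L{cos(6*t)} = s/(s^2 + 36).
So (s^2 + s + 8)Y = s/(s^2 + 36) + (-s + 2).
Isolate Y and clear denominators.

Y(s) = (-s^3 + 2*s^2 - 35*s + 72)/(s^4 + s^3 + 44*s^2 + 36*s + 288)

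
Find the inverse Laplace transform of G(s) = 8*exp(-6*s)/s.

The factor e^(-6s) signals a time shift by c = 6 (second shifting theorem).
L{8} = 8/s, so L^-1{8/s} = 8.
Hence the inverse is u(t - 6) times that function evaluated at t - 6.

Heaviside(t - 6)*(8)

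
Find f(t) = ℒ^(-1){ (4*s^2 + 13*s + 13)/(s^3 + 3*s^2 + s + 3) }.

f(t) = 4*sin(t) + 3*cos(t) + exp(-3*t)

Factor the denominator: s^3 + 3*s^2 + s + 3 = (s + 3)*(s^2 + 1).
Partial fraction decomposition gives [1/(s + 3)] + [3*s/(s^2 + 1)] + [4/(s^2 + 1)].
Invert each term: 1/(s + 3) ↔ e^(-3t); 3·s/(s^2 + 1) ↔ 3cos(t); 4·1/(s^2 + 1) ↔ 4sin(t).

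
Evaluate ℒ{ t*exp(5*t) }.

L{t} = 1!/s^2 = 1/s^2.
By the first shifting theorem, multiplying by e^(5t) replaces s with s - 5.

(s - 5)^(-2)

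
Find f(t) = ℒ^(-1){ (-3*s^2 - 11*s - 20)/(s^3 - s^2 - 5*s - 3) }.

Factor the denominator: s^3 - s^2 - 5*s - 3 = (s - 3)*(s + 1)^2.
Partial fraction decomposition gives [2/(s + 1)] + [3/(s + 1)^2] + [-5/(s - 3)].
Invert each term: 2/(s + 1) ↔ 2e^(-t); 3/(s + 1)^2 ↔ 3t·e^(-t); -5/(s - 3) ↔ -5e^(3t).

f(t) = 3*t*exp(-t) - 5*exp(3*t) + 2*exp(-t)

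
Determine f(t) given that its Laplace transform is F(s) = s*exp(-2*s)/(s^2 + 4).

f(t) = Heaviside(t - 2)*(cos(2*t - 4))

The factor e^(-2s) signals a time shift by c = 2 (second shifting theorem).
L{cos(2t)} = s/(s^2 + 4), so L^-1{s/(s^2 + 4)} = cos(2*t).
Hence the inverse is u(t - 2) times that function evaluated at t - 2.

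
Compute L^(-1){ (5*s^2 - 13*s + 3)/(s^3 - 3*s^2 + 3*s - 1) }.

Factor the denominator: s^3 - 3*s^2 + 3*s - 1 = (s - 1)^3.
Partial fraction decomposition gives [5/(s - 1)] + [-3/(s - 1)^2] + [-5/(s - 1)^3].
Invert each term: 5/(s - 1) ↔ 5e^(t); -3/(s - 1)^2 ↔ -3t·e^(t); -5/(s - 1)^3 ↔ (-5/2)t^2·e^(t).

-5*t^2*exp(t)/2 - 3*t*exp(t) + 5*exp(t)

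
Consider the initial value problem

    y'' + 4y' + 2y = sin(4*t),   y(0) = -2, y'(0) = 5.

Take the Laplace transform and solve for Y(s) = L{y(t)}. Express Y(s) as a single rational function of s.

Y(s) = (-2*s^3 - 3*s^2 - 32*s - 44)/(s^4 + 4*s^3 + 18*s^2 + 64*s + 32)

Take the Laplace transform of both sides.
Using L{y''} = s^2 Y - s·y(0) - y'(0) and L{y'} = sY - y(0), with y(0) = -2, y'(0) = 5, the left side becomes (s^2 + 4*s + 2)Y - (-2*s - 3).
The right side is L{sin(4*t)} = 4/(s^2 + 16).
So (s^2 + 4*s + 2)Y = 4/(s^2 + 16) + (-2*s - 3).
Isolate Y and clear denominators.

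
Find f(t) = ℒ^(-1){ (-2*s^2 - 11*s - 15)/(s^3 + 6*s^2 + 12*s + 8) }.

f(t) = -t^2*exp(-2*t)/2 - 3*t*exp(-2*t) - 2*exp(-2*t)

Factor the denominator: s^3 + 6*s^2 + 12*s + 8 = (s + 2)^3.
Partial fraction decomposition gives [-2/(s + 2)] + [-3/(s + 2)^2] + [-1/(s + 2)^3].
Invert each term: -2/(s + 2) ↔ -2e^(-2t); -3/(s + 2)^2 ↔ -3t·e^(-2t); -1/(s + 2)^3 ↔ (-1/2)t^2·e^(-2t).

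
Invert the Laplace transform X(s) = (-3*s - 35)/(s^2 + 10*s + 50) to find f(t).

Complete the square in the denominator: s^2 + 10*s + 50 = (s + 5)^2 + 5^2.
Split the numerator to match: -3*s - 35 = -3·(s + 5) - 4·5.
Invert each term: -3·(s + 5)/((s + 5)^2 + 25) ↔ -3e^(-5t)cos(5t); -4·5/((s + 5)^2 + 25) ↔ -4e^(-5t)sin(5t).

f(t) = -4*exp(-5*t)*sin(5*t) - 3*exp(-5*t)*cos(5*t)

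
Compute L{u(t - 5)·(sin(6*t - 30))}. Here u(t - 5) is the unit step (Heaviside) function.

By the second shifting theorem, L{u(t - c)·g(t - c)} = e^(-cs)·G(s) with c = 5 and G(s) = L{g(t)}.
L{sin(6t)} = 6/(s^2 + 36).

6*exp(-5*s)/(s^2 + 36)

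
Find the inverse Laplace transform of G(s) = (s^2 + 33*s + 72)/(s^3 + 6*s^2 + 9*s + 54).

5*sin(3*t) + 3*cos(3*t) - 2*exp(-6*t)

Factor the denominator: s^3 + 6*s^2 + 9*s + 54 = (s + 6)*(s^2 + 9).
Partial fraction decomposition gives [-2/(s + 6)] + [3*s/(s^2 + 9)] + [15/(s^2 + 9)].
Invert each term: -2/(s + 6) ↔ -2e^(-6t); 3·s/(s^2 + 9) ↔ 3cos(3t); 5·3/(s^2 + 9) ↔ 5sin(3t).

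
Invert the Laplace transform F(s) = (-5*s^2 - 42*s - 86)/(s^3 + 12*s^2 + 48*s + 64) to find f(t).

f(t) = t^2*exp(-4*t) - 2*t*exp(-4*t) - 5*exp(-4*t)

Factor the denominator: s^3 + 12*s^2 + 48*s + 64 = (s + 4)^3.
Partial fraction decomposition gives [-5/(s + 4)] + [-2/(s + 4)^2] + [2/(s + 4)^3].
Invert each term: -5/(s + 4) ↔ -5e^(-4t); -2/(s + 4)^2 ↔ -2t·e^(-4t); 2/(s + 4)^3 ↔ (1)t^2·e^(-4t).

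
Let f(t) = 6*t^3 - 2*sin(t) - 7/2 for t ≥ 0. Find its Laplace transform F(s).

The transform is linear, so treat each term independently.
(6)·[L{t^3} = 3!/s^4 = 6/s^4]; (-2)·[L{sin(t)} = 1/(s^2 + 1)]; L{-7/2} = (-7/2)/s.

F(s) = -2/(s^2 + 1) - 7/(2*s) + 36/s^4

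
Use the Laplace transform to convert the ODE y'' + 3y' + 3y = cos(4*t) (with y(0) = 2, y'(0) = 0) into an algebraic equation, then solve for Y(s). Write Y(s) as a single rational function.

Laplace-transform each side.
Using L{y''} = s^2 Y - s·y(0) - y'(0) and L{y'} = sY - y(0), with y(0) = 2, y'(0) = 0, the left side becomes (s^2 + 3*s + 3)Y - (2*s + 6).
The right side is L{cos(4*t)} = s/(s^2 + 16).
So (s^2 + 3*s + 3)Y = s/(s^2 + 16) + (2*s + 6).
Solve for Y(s) and write it as one ratio of polynomials.

Y(s) = (2*s^3 + 6*s^2 + 33*s + 96)/(s^4 + 3*s^3 + 19*s^2 + 48*s + 48)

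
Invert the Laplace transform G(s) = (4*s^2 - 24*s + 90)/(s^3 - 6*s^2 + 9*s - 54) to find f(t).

Factor the denominator: s^3 - 6*s^2 + 9*s - 54 = (s - 6)*(s^2 + 9).
Partial fraction decomposition gives [2/(s - 6)] + [2*s/(s^2 + 9)] + [-12/(s^2 + 9)].
Invert each term: 2/(s - 6) ↔ 2e^(6t); 2·s/(s^2 + 9) ↔ 2cos(3t); -4·3/(s^2 + 9) ↔ -4sin(3t).

f(t) = 2*exp(6*t) - 4*sin(3*t) + 2*cos(3*t)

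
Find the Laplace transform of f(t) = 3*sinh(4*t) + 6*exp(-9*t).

12/(s^2 - 16) + 6/(s + 9)

Apply the Laplace transform termwise.
(6)·[L{e^(-9t)} = 1/(s + 9)]; (3)·[L{sinh(4t)} = 4/(s^2 - 16)].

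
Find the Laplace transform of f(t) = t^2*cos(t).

L{cos(t)} = s/(s^2 + 1).
Then apply L{t^2·g(t)} = (-1)^2 d^2/ds^2[G(s)] with G(s) = s/(s^2 + 1):
differentiating 2 times and applying the sign gives 2*s*(s^2 - 3)/(s^2 + 1)^3.

2*s*(s^2 - 3)/(s^2 + 1)^3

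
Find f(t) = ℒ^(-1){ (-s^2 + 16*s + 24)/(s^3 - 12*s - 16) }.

f(t) = 2*t*exp(-2*t) + 2*exp(4*t) - 3*exp(-2*t)

Factor the denominator: s^3 - 12*s - 16 = (s - 4)*(s + 2)^2.
Partial fraction decomposition gives [-3/(s + 2)] + [2/(s + 2)^2] + [2/(s - 4)].
Invert each term: -3/(s + 2) ↔ -3e^(-2t); 2/(s + 2)^2 ↔ 2t·e^(-2t); 2/(s - 4) ↔ 2e^(4t).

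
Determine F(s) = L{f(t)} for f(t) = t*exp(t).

L{e^(t)} = 1/(s - 1).
Then apply L{t·g(t)} = -d/ds[G(s)] with G(s) = 1/(s - 1):
differentiating 1 time and applying the sign gives (s - 1)^(-2).

F(s) = (s - 1)^(-2)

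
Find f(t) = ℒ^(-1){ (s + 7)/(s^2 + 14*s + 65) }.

f(t) = exp(-7*t)*cos(4*t)

Rewrite the denominator: s^2 + 14*s + 65 = (s + 7)^2 + 16.
The form in (s + 7) signals a first-shifting-theorem factor e^(-7t).
Since L{cos(4t)} = s/(s^2 + 16), the inverse is e^(-7*t)*cos(4*t).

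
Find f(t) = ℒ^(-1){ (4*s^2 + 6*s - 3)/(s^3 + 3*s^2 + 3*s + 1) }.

f(t) = -5*t^2*exp(-t)/2 - 2*t*exp(-t) + 4*exp(-t)

Factor the denominator: s^3 + 3*s^2 + 3*s + 1 = (s + 1)^3.
Partial fraction decomposition gives [4/(s + 1)] + [-2/(s + 1)^2] + [-5/(s + 1)^3].
Invert each term: 4/(s + 1) ↔ 4e^(-t); -2/(s + 1)^2 ↔ -2t·e^(-t); -5/(s + 1)^3 ↔ (-5/2)t^2·e^(-t).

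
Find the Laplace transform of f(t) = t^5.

L{t^5} = 5!/s^6 = 120/s^6.

120/s^6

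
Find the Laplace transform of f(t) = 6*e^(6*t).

6/(s - 6)

L{6} = 6/s.
By the first shifting theorem, multiplying by e^(6t) replaces s with s - 6.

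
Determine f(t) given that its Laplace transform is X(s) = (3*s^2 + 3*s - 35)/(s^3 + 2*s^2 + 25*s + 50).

f(t) = -sin(5*t) + 4*cos(5*t) - exp(-2*t)

Factor the denominator: s^3 + 2*s^2 + 25*s + 50 = (s + 2)*(s^2 + 25).
Partial fraction decomposition gives [-1/(s + 2)] + [4*s/(s^2 + 25)] + [-5/(s^2 + 25)].
Invert each term: -1/(s + 2) ↔ -e^(-2t); 4·s/(s^2 + 25) ↔ 4cos(5t); -1·5/(s^2 + 25) ↔ -sin(5t).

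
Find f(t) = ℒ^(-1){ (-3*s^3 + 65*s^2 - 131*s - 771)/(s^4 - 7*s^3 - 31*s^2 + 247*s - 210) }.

f(t) = 3*exp(7*t) + 2*exp(5*t) - 5*exp(t) - 3*exp(-6*t)

Factor the denominator: s^4 - 7*s^3 - 31*s^2 + 247*s - 210 = (s - 7)*(s - 5)*(s - 1)*(s + 6).
Partial fraction decomposition gives [-5/(s - 1)] + [2/(s - 5)] + [3/(s - 7)] + [-3/(s + 6)].
Invert each term: -5/(s - 1) ↔ -5e^(t); 2/(s - 5) ↔ 2e^(5t); 3/(s - 7) ↔ 3e^(7t); -3/(s + 6) ↔ -3e^(-6t).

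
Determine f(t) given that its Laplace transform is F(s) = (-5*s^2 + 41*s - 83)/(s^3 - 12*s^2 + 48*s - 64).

Factor the denominator: s^3 - 12*s^2 + 48*s - 64 = (s - 4)^3.
Partial fraction decomposition gives [-5/(s - 4)] + [(s - 4)^(-2)] + [(s - 4)^(-3)].
Invert each term: -5/(s - 4) ↔ -5e^(4t); 1/(s - 4)^2 ↔ t·e^(4t); 1/(s - 4)^3 ↔ (1/2)t^2·e^(4t).

f(t) = t^2*exp(4*t)/2 + t*exp(4*t) - 5*exp(4*t)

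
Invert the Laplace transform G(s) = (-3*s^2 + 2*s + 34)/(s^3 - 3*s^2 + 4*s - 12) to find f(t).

Factor the denominator: s^3 - 3*s^2 + 4*s - 12 = (s - 3)*(s^2 + 4).
Partial fraction decomposition gives [1/(s - 3)] + [-4*s/(s^2 + 4)] + [-10/(s^2 + 4)].
Invert each term: 1/(s - 3) ↔ e^(3t); -4·s/(s^2 + 4) ↔ -4cos(2t); -5·2/(s^2 + 4) ↔ -5sin(2t).

f(t) = exp(3*t) - 5*sin(2*t) - 4*cos(2*t)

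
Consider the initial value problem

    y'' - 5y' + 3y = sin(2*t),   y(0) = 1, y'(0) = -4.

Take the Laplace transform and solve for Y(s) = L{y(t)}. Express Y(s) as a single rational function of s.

Y(s) = (s^3 - 9*s^2 + 4*s - 34)/(s^4 - 5*s^3 + 7*s^2 - 20*s + 12)

Transform both sides with L{·}.
The derivative rules (L{y''} = s^2 Y - s·y(0) - y'(0) and L{y'} = sY - y(0), with y(0) = 1, y'(0) = -4) turn the left side into (s^2 - 5*s + 3)Y - (s - 9).
The right side is L{sin(2*t)} = 2/(s^2 + 4).
So (s^2 - 5*s + 3)Y = 2/(s^2 + 4) + (s - 9).
Divide through and combine into a single rational function.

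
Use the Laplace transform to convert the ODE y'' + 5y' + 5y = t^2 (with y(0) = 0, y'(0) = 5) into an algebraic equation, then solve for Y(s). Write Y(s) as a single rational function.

Laplace-transform each side.
With L{y''} = s^2 Y - s·y(0) - y'(0) and L{y'} = sY - y(0), with y(0) = 0, y'(0) = 5: the LHS transforms to (s^2 + 5*s + 5)Y - (5).
The right side is L{t^2} = 2/s^3.
So (s^2 + 5*s + 5)Y = 2/s^3 + (5).
Solve for Y(s) and write it as one ratio of polynomials.

Y(s) = (5*s^3 + 2)/(s^5 + 5*s^4 + 5*s^3)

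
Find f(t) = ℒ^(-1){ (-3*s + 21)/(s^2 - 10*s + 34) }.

Complete the square in the denominator: s^2 - 10*s + 34 = (s - 5)^2 + 3^2.
Split the numerator to match: -3*s + 21 = -3·(s - 5) + 2·3.
Invert each term: -3·(s - 5)/((s - 5)^2 + 9) ↔ -3e^(5t)cos(3t); 2·3/((s - 5)^2 + 9) ↔ 2e^(5t)sin(3t).

f(t) = 2*exp(5*t)*sin(3*t) - 3*exp(5*t)*cos(3*t)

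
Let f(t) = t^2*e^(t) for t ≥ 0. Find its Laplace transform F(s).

L{e^(t)} = 1/(s - 1).
Then apply L{t^2·g(t)} = (-1)^2 d^2/ds^2[G(s)] with G(s) = 1/(s - 1):
differentiating 2 times and applying the sign gives 2/(s - 1)^3.

F(s) = 2/(s - 1)^3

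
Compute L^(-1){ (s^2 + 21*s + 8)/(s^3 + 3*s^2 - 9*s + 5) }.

Factor the denominator: s^3 + 3*s^2 - 9*s + 5 = (s - 1)^2*(s + 5).
Partial fraction decomposition gives [3/(s - 1)] + [5/(s - 1)^2] + [-2/(s + 5)].
Invert each term: 3/(s - 1) ↔ 3e^(t); 5/(s - 1)^2 ↔ 5t·e^(t); -2/(s + 5) ↔ -2e^(-5t).

5*t*exp(t) + 3*exp(t) - 2*exp(-5*t)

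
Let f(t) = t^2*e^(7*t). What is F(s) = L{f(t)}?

F(s) = 2/(s - 7)^3

L{e^(7t)} = 1/(s - 7).
Then apply L{t^2·g(t)} = (-1)^2 d^2/ds^2[G(s)] with G(s) = 1/(s - 7):
differentiating 2 times and applying the sign gives 2/(s - 7)^3.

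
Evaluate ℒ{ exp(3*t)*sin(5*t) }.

5/((s - 3)^2 + 25)

L{sin(5t)} = 5/(s^2 + 25).
By the first shifting theorem, multiplying by e^(3t) replaces s with s - 3.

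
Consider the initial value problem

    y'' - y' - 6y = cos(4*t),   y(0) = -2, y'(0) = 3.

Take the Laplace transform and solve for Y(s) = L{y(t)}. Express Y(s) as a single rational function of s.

Laplace-transform each side.
The derivative rules (L{y''} = s^2 Y - s·y(0) - y'(0) and L{y'} = sY - y(0), with y(0) = -2, y'(0) = 3) turn the left side into (s^2 - s - 6)Y - (-2*s + 5).
The right side is L{cos(4*t)} = s/(s^2 + 16).
So (s^2 - s - 6)Y = s/(s^2 + 16) + (-2*s + 5).
Isolate Y and clear denominators.

Y(s) = (-2*s^3 + 5*s^2 - 31*s + 80)/(s^4 - s^3 + 10*s^2 - 16*s - 96)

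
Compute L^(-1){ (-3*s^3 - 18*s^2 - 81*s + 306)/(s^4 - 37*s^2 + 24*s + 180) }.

-6*exp(5*t) + 2*exp(3*t) + 3*exp(-2*t) - 2*exp(-6*t)

Factor the denominator: s^4 - 37*s^2 + 24*s + 180 = (s - 5)*(s - 3)*(s + 2)*(s + 6).
Partial fraction decomposition gives [-6/(s - 5)] + [3/(s + 2)] + [-2/(s + 6)] + [2/(s - 3)].
Invert each term: -6/(s - 5) ↔ -6e^(5t); 3/(s + 2) ↔ 3e^(-2t); -2/(s + 6) ↔ -2e^(-6t); 2/(s - 3) ↔ 2e^(3t).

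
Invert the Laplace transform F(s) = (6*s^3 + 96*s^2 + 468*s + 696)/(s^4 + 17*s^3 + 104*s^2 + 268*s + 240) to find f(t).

f(t) = 4*exp(-2*t) + 6*exp(-4*t) + 2*exp(-5*t) - 6*exp(-6*t)

Factor the denominator: s^4 + 17*s^3 + 104*s^2 + 268*s + 240 = (s + 2)*(s + 4)*(s + 5)*(s + 6).
Partial fraction decomposition gives [2/(s + 5)] + [-6/(s + 6)] + [6/(s + 4)] + [4/(s + 2)].
Invert each term: 2/(s + 5) ↔ 2e^(-5t); -6/(s + 6) ↔ -6e^(-6t); 6/(s + 4) ↔ 6e^(-4t); 4/(s + 2) ↔ 4e^(-2t).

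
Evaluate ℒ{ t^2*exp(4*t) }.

L{e^(4t)} = 1/(s - 4).
Then apply L{t^2·g(t)} = (-1)^2 d^2/ds^2[G(s)] with G(s) = 1/(s - 4):
differentiating 2 times and applying the sign gives 2/(s - 4)^3.

2/(s - 4)^3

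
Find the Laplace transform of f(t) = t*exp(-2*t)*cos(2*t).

s*(s + 4)/(s^2 + 4*s + 8)^2

L{cos(2t)} = s/(s^2 + 4).
Multiplying by e^(-2t) shifts s → s + 2, so L{exp(-2*t)*cos(2*t)} = (s + 2)/((s + 2)^2 + 4).
Then apply L{t·g(t)} = -d/ds[G(s)] with G(s) = (s + 2)/((s + 2)^2 + 4):
differentiating 1 time and applying the sign gives s*(s + 4)/(s^2 + 4*s + 8)^2.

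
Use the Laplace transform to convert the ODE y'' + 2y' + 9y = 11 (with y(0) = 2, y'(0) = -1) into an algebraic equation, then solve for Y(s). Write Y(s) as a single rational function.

Transform both sides with L{·}.
With L{y''} = s^2 Y - s·y(0) - y'(0) and L{y'} = sY - y(0), with y(0) = 2, y'(0) = -1: the LHS transforms to (s^2 + 2*s + 9)Y - (2*s + 3).
The right side is L{11} = 11/s.
So (s^2 + 2*s + 9)Y = 11/s + (2*s + 3).
Isolate Y and clear denominators.

Y(s) = (2*s^2 + 3*s + 11)/(s^3 + 2*s^2 + 9*s)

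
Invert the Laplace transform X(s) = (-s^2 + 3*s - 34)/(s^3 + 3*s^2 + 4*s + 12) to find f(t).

Factor the denominator: s^3 + 3*s^2 + 4*s + 12 = (s + 3)*(s^2 + 4).
Partial fraction decomposition gives [-4/(s + 3)] + [3*s/(s^2 + 4)] + [-6/(s^2 + 4)].
Invert each term: -4/(s + 3) ↔ -4e^(-3t); 3·s/(s^2 + 4) ↔ 3cos(2t); -3·2/(s^2 + 4) ↔ -3sin(2t).

f(t) = -3*sin(2*t) + 3*cos(2*t) - 4*exp(-3*t)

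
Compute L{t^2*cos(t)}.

2*s*(s^2 - 3)/(s^2 + 1)^3

L{cos(t)} = s/(s^2 + 1).
Then apply L{t^2·g(t)} = (-1)^2 d^2/ds^2[G(s)] with G(s) = s/(s^2 + 1):
differentiating 2 times and applying the sign gives 2*s*(s^2 - 3)/(s^2 + 1)^3.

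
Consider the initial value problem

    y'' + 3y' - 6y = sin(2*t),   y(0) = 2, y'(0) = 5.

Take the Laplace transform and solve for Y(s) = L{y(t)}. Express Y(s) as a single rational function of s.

Transform both sides with L{·}.
Using L{y''} = s^2 Y - s·y(0) - y'(0) and L{y'} = sY - y(0), with y(0) = 2, y'(0) = 5, the left side becomes (s^2 + 3*s - 6)Y - (2*s + 11).
The right side is L{sin(2*t)} = 2/(s^2 + 4).
So (s^2 + 3*s - 6)Y = 2/(s^2 + 4) + (2*s + 11).
Divide through and combine into a single rational function.

Y(s) = (2*s^3 + 11*s^2 + 8*s + 46)/(s^4 + 3*s^3 - 2*s^2 + 12*s - 24)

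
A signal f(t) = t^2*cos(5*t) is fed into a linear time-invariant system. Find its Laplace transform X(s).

X(s) = 2*s*(s^2 - 75)/(s^2 + 25)^3

L{cos(5t)} = s/(s^2 + 25).
Then apply L{t^2·g(t)} = (-1)^2 d^2/ds^2[G(s)] with G(s) = s/(s^2 + 25):
differentiating 2 times and applying the sign gives 2*s*(s^2 - 75)/(s^2 + 25)^3.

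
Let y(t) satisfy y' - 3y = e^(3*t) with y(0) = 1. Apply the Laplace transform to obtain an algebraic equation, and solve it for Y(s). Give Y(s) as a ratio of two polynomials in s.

Y(s) = (s - 2)/(s^2 - 6*s + 9)

Transform both sides with L{·}.
Using L{y'} = sY - y(0) = sY - 1, the left side becomes (s - 3)Y - (1).
The right side is L{e^(3*t)} = 1/(s - 3).
So (s - 3)Y = 1/(s - 3) + (1).
Isolate Y and clear denominators.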